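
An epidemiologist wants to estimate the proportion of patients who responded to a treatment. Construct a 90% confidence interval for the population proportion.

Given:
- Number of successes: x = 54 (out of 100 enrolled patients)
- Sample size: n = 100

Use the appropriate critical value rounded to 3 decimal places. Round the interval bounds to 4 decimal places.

Sample proportion: p̂ = 54/100 = 0.540000

Check conditions for normal approximation:
  np̂ = 54 ≥ 10 ✓
  n(1-p̂) = 46 ≥ 10 ✓

The sample is large enough, so use a z-interval (normal approximation) for the proportion.

For 90% confidence, z* = 1.645 (from standard normal table)

Standard error: SE = √(p̂(1-p̂)/n) = √(0.540000×0.460000/100) = 0.04983974

Margin of error: E = z* × SE = 1.645 × 0.04983974 = 0.081986

Z-interval: p̂ ± E = 0.540000 ± 0.081986 = (0.458014, 0.621986)

Rounded to 4 decimal places:

(0.4580, 0.6220)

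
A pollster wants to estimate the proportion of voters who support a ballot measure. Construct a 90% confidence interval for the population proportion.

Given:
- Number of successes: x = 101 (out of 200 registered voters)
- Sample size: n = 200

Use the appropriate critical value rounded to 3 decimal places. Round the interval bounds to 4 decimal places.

Sample proportion: p̂ = 101/200 = 0.505000

Check conditions for normal approximation:
  np̂ = 101 ≥ 10 ✓
  n(1-p̂) = 99 ≥ 10 ✓

The sample is large enough, so use a z-interval (normal approximation) for the proportion.

For 90% confidence, z* = 1.645 (from standard normal table)

Standard error: SE = √(p̂(1-p̂)/n) = √(0.505000×0.495000/200) = 0.03535357

Margin of error: E = z* × SE = 1.645 × 0.03535357 = 0.058157

Z-interval: p̂ ± E = 0.505000 ± 0.058157 = (0.446843, 0.563157)

Rounded to 4 decimal places:

(0.4468, 0.5632)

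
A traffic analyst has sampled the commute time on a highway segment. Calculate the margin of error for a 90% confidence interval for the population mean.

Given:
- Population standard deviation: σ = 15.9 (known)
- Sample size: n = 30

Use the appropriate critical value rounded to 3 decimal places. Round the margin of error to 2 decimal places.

The population standard deviation σ is known, so use the z-interval margin of error formula.

For 90% confidence, z* = 1.645 (from standard normal table)

Margin of error formula for z-interval: E = z* × σ/√n

E = 1.645 × 15.9/√30
  = 1.645 × 2.902930
  = 4.7753

Rounded to 2 decimal places:

4.78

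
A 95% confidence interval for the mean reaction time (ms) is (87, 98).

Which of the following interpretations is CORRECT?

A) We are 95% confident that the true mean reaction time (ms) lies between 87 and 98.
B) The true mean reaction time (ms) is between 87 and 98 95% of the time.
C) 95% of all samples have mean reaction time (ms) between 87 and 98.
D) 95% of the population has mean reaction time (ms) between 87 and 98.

A confidence interval represents our confidence in the procedure, not a probability statement about the parameter.

Key concept: If we repeated this sampling process many times and computed a 95% CI each time, about 95% of those intervals would contain the true population parameter.

For this specific interval (87, 98):
- Midpoint (point estimate): 92.5
- Margin of error: 5.5

The correct interpretation is the one stating confidence that the true parameter lies in the interval — option A.

A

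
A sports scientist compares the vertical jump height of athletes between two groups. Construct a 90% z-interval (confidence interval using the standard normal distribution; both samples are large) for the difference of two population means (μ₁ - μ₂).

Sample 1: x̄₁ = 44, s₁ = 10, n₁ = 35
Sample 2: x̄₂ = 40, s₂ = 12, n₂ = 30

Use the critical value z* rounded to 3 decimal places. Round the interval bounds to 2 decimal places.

Both samples are large (n₁ = 35 ≥ 30, n₂ = 30 ≥ 30), so a z-interval for the difference of means applies.

Point estimate: x̄₁ - x̄₂ = 44 - 40 = 4

Standard error: SE = √(s₁²/n₁ + s₂²/n₂)
= √(10²/35 + 12²/30)
= √(2.857143 + 4.800000)
= 2.767154

For 90% confidence, z* = 1.645 (from standard normal table)
Margin of error: E = z* × SE = 1.645 × 2.767154 = 4.5520

Z-interval: (x̄₁ - x̄₂) ± E = 4 ± 4.5520 = (-0.5520, 8.5520)

Rounded to 2 decimal places:

(-0.55, 8.55)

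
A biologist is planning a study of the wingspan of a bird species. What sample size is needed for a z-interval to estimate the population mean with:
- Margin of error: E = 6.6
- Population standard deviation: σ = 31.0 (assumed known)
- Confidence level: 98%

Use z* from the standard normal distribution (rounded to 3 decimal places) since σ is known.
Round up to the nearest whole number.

Using z* since population σ is known (z-interval formula).

For 98% confidence, z* = 2.326 (from standard normal table)

Sample size formula for z-interval: n = (z*σ/E)²

n = (2.326 × 31.0 / 6.6)²
  = (10.925152)²
  = 119.3589

Round up to the nearest whole number: n = 120

120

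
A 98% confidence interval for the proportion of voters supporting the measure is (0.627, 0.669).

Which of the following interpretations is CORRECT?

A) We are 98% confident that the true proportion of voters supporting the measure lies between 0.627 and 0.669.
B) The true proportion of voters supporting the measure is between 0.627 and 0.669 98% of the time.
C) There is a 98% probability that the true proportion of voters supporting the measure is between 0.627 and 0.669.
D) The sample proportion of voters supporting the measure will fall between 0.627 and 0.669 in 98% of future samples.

A confidence interval represents our confidence in the procedure, not a probability statement about the parameter.

Key concept: If we repeated this sampling process many times and computed a 98% CI each time, about 98% of those intervals would contain the true population parameter.

For this specific interval (0.627, 0.669):
- Midpoint (point estimate): 0.648
- Margin of error: 0.021

The correct interpretation is the one stating confidence that the true parameter lies in the interval — option A.

A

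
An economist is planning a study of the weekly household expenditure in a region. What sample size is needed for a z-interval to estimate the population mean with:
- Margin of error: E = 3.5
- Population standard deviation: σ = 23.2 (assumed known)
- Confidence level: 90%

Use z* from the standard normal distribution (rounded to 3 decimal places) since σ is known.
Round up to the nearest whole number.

Using z* since population σ is known (z-interval formula).

For 90% confidence, z* = 1.645 (from standard normal table)

Sample size formula for z-interval: n = (z*σ/E)²

n = (1.645 × 23.2 / 3.5)²
  = (10.904000)²
  = 118.8972

Round up to the nearest whole number: n = 119

119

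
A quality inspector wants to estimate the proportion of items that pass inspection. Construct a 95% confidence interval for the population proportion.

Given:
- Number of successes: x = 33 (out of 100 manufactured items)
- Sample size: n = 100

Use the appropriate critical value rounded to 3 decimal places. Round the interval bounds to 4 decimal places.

Sample proportion: p̂ = 33/100 = 0.330000

Check conditions for normal approximation:
  np̂ = 33 ≥ 10 ✓
  n(1-p̂) = 67 ≥ 10 ✓

The sample is large enough, so use a z-interval (normal approximation) for the proportion.

For 95% confidence, z* = 1.96 (from standard normal table)

Standard error: SE = √(p̂(1-p̂)/n) = √(0.330000×0.670000/100) = 0.04702127

Margin of error: E = z* × SE = 1.96 × 0.04702127 = 0.092162

Z-interval: p̂ ± E = 0.330000 ± 0.092162 = (0.237838, 0.422162)

Rounded to 4 decimal places:

(0.2378, 0.4222)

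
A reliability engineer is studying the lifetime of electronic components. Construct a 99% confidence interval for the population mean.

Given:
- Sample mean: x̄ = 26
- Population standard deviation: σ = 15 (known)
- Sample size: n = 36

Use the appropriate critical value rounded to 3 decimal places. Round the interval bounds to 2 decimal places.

The population standard deviation σ is known, so use a z-interval (standard normal critical value).

For 99% confidence, z* = 2.576 (from standard normal table)

Standard error: SE = σ/√n = 15/√36 = 2.500000

Margin of error: E = z* × SE = 2.576 × 2.500000 = 6.4400

Z-interval: x̄ ± E = 26 ± 6.4400 = (19.5600, 32.4400)

Rounded to 2 decimal places:

(19.56, 32.44)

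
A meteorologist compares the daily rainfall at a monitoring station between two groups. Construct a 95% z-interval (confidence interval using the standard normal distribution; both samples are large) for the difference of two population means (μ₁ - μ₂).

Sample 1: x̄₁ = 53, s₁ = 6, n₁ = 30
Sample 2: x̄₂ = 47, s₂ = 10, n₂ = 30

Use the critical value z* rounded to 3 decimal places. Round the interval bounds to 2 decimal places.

Both samples are large (n₁ = 30 ≥ 30, n₂ = 30 ≥ 30), so a z-interval for the difference of means applies.

Point estimate: x̄₁ - x̄₂ = 53 - 47 = 6

Standard error: SE = √(s₁²/n₁ + s₂²/n₂)
= √(6²/30 + 10²/30)
= √(1.200000 + 3.333333)
= 2.129163

For 95% confidence, z* = 1.96 (from standard normal table)
Margin of error: E = z* × SE = 1.96 × 2.129163 = 4.1732

Z-interval: (x̄₁ - x̄₂) ± E = 6 ± 4.1732 = (1.8268, 10.1732)

Rounded to 2 decimal places:

(1.83, 10.17)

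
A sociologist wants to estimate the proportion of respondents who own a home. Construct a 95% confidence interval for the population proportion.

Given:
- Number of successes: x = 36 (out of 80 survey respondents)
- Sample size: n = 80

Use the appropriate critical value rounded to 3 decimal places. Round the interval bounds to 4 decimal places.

Sample proportion: p̂ = 36/80 = 0.450000

Check conditions for normal approximation:
  np̂ = 36 ≥ 10 ✓
  n(1-p̂) = 44 ≥ 10 ✓

The sample is large enough, so use a z-interval (normal approximation) for the proportion.

For 95% confidence, z* = 1.96 (from standard normal table)

Standard error: SE = √(p̂(1-p̂)/n) = √(0.450000×0.550000/80) = 0.05562149

Margin of error: E = z* × SE = 1.96 × 0.05562149 = 0.109018

Z-interval: p̂ ± E = 0.450000 ± 0.109018 = (0.340982, 0.559018)

Rounded to 4 decimal places:

(0.3410, 0.5590)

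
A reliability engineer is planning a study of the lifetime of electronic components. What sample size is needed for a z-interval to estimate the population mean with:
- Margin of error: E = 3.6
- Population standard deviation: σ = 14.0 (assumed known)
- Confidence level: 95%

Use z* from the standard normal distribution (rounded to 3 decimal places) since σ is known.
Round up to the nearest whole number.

Using z* since population σ is known (z-interval formula).

For 95% confidence, z* = 1.96 (from standard normal table)

Sample size formula for z-interval: n = (z*σ/E)²

n = (1.96 × 14.0 / 3.6)²
  = (7.622222)²
  = 58.0983

Round up to the nearest whole number: n = 59

59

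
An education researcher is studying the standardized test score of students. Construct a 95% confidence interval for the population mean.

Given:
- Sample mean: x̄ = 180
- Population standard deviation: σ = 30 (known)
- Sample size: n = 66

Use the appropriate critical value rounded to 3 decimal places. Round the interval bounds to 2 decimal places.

The population standard deviation σ is known, so use a z-interval (standard normal critical value).

For 95% confidence, z* = 1.96 (from standard normal table)

Standard error: SE = σ/√n = 30/√66 = 3.692745

Margin of error: E = z* × SE = 1.96 × 3.692745 = 7.2378

Z-interval: x̄ ± E = 180 ± 7.2378 = (172.7622, 187.2378)

Rounded to 2 decimal places:

(172.76, 187.24)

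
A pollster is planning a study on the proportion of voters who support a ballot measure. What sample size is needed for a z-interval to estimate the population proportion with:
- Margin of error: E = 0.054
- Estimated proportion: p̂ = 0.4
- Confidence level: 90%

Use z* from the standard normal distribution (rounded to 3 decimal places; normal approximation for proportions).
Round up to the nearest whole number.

Using z* for proportion z-interval (normal approximation).

For 90% confidence, z* = 1.645 (from standard normal table)

Sample size formula for proportion z-interval: n = z*²p̂(1-p̂)/E²

n = 1.645² × 0.4 × 0.6 / 0.054²
  = 2.706025 × 0.24 / 0.002916
  = 222.7181

Round up to the nearest whole number: n = 223

223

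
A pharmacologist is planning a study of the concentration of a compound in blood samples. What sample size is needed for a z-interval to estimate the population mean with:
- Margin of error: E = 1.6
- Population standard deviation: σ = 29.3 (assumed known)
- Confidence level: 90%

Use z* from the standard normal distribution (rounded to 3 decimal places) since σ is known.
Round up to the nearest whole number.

Using z* since population σ is known (z-interval formula).

For 90% confidence, z* = 1.645 (from standard normal table)

Sample size formula for z-interval: n = (z*σ/E)²

n = (1.645 × 29.3 / 1.6)²
  = (30.124063)²
  = 907.4591

Round up to the nearest whole number: n = 908

908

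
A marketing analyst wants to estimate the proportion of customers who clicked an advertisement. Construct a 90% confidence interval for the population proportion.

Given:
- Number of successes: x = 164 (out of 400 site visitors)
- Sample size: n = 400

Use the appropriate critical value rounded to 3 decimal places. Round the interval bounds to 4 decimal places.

Sample proportion: p̂ = 164/400 = 0.410000

Check conditions for normal approximation:
  np̂ = 164 ≥ 10 ✓
  n(1-p̂) = 236 ≥ 10 ✓

The sample is large enough, so use a z-interval (normal approximation) for the proportion.

For 90% confidence, z* = 1.645 (from standard normal table)

Standard error: SE = √(p̂(1-p̂)/n) = √(0.410000×0.590000/400) = 0.02459167

Margin of error: E = z* × SE = 1.645 × 0.02459167 = 0.040453

Z-interval: p̂ ± E = 0.410000 ± 0.040453 = (0.369547, 0.450453)

Rounded to 4 decimal places:

(0.3695, 0.4505)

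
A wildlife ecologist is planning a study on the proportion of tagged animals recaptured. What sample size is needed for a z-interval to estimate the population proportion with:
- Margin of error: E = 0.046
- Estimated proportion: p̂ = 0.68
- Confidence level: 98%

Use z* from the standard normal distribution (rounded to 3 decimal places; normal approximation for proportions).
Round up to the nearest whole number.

Using z* for proportion z-interval (normal approximation).

For 98% confidence, z* = 2.326 (from standard normal table)

Sample size formula for proportion z-interval: n = z*²p̂(1-p̂)/E²

n = 2.326² × 0.68 × 0.32 / 0.046²
  = 5.410276 × 0.2176 / 0.002116
  = 556.3686

Round up to the nearest whole number: n = 557

557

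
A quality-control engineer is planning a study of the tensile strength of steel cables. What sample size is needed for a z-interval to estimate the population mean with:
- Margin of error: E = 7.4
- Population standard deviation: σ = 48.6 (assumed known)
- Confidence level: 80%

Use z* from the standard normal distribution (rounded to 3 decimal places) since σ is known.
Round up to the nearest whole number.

Using z* since population σ is known (z-interval formula).

For 80% confidence, z* = 1.282 (from standard normal table)

Sample size formula for z-interval: n = (z*σ/E)²

n = (1.282 × 48.6 / 7.4)²
  = (8.419622)²
  = 70.8900

Round up to the nearest whole number: n = 71

71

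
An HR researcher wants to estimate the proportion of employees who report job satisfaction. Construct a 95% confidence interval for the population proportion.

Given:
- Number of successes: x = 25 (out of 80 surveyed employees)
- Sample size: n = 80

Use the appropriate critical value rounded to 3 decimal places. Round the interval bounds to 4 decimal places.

Sample proportion: p̂ = 25/80 = 0.312500

Check conditions for normal approximation:
  np̂ = 25 ≥ 10 ✓
  n(1-p̂) = 55 ≥ 10 ✓

The sample is large enough, so use a z-interval (normal approximation) for the proportion.

For 95% confidence, z* = 1.96 (from standard normal table)

Standard error: SE = √(p̂(1-p̂)/n) = √(0.312500×0.687500/80) = 0.05182226

Margin of error: E = z* × SE = 1.96 × 0.05182226 = 0.101572

Z-interval: p̂ ± E = 0.312500 ± 0.101572 = (0.210928, 0.414072)

Rounded to 4 decimal places:

(0.2109, 0.4141)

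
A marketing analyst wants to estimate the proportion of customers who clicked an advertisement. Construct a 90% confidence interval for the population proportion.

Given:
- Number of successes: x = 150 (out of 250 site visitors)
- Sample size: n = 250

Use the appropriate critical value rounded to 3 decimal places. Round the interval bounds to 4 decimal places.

Sample proportion: p̂ = 150/250 = 0.600000

Check conditions for normal approximation:
  np̂ = 150 ≥ 10 ✓
  n(1-p̂) = 100 ≥ 10 ✓

The sample is large enough, so use a z-interval (normal approximation) for the proportion.

For 90% confidence, z* = 1.645 (from standard normal table)

Standard error: SE = √(p̂(1-p̂)/n) = √(0.600000×0.400000/250) = 0.03098387

Margin of error: E = z* × SE = 1.645 × 0.03098387 = 0.050968

Z-interval: p̂ ± E = 0.600000 ± 0.050968 = (0.549032, 0.650968)

Rounded to 4 decimal places:

(0.5490, 0.6510)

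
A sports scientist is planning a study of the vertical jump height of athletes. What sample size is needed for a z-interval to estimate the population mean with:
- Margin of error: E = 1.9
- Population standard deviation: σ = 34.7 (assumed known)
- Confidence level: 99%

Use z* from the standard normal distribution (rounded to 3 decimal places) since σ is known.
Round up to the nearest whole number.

Using z* since population σ is known (z-interval formula).

For 99% confidence, z* = 2.576 (from standard normal table)

Sample size formula for z-interval: n = (z*σ/E)²

n = (2.576 × 34.7 / 1.9)²
  = (47.045895)²
  = 2213.3162

Round up to the nearest whole number: n = 2214

2214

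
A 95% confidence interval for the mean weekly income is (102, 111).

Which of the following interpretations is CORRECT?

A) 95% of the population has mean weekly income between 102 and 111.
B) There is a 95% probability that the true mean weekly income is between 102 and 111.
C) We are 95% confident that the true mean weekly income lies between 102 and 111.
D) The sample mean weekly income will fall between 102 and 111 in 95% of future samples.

A confidence interval represents our confidence in the procedure, not a probability statement about the parameter.

Key concept: If we repeated this sampling process many times and computed a 95% CI each time, about 95% of those intervals would contain the true population parameter.

For this specific interval (102, 111):
- Midpoint (point estimate): 106.5
- Margin of error: 4.5

The correct interpretation is the one stating confidence that the true parameter lies in the interval — option C.

C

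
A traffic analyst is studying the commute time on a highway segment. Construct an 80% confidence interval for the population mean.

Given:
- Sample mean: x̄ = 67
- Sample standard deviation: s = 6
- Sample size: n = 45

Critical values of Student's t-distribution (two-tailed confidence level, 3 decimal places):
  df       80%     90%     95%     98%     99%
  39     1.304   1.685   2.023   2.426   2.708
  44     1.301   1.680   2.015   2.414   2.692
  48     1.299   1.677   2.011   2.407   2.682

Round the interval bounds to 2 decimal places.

The population standard deviation σ is unknown (only the sample standard deviation s is given), so use a t-interval with df = n - 1 = 45 - 1 = 44.

For 80% confidence with df = 44, t* = 1.301 (from t-table)

Standard error: SE = s/√n = 6/√45 = 0.894427

Margin of error: E = t* × SE = 1.301 × 0.894427 = 1.1636

T-interval: x̄ ± E = 67 ± 1.1636 = (65.8364, 68.1636)

Rounded to 2 decimal places:

(65.84, 68.16)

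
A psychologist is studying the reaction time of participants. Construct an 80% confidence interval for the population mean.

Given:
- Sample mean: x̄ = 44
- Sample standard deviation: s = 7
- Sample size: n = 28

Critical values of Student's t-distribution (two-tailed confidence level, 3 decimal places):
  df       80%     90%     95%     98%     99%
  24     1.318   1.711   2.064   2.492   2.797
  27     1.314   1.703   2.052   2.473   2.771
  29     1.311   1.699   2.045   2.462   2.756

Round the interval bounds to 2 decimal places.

The population standard deviation σ is unknown (only the sample standard deviation s is given), so use a t-interval with df = n - 1 = 28 - 1 = 27.

For 80% confidence with df = 27, t* = 1.314 (from t-table)

Standard error: SE = s/√n = 7/√28 = 1.322876

Margin of error: E = t* × SE = 1.314 × 1.322876 = 1.7383

T-interval: x̄ ± E = 44 ± 1.7383 = (42.2617, 45.7383)

Rounded to 2 decimal places:

(42.26, 45.74)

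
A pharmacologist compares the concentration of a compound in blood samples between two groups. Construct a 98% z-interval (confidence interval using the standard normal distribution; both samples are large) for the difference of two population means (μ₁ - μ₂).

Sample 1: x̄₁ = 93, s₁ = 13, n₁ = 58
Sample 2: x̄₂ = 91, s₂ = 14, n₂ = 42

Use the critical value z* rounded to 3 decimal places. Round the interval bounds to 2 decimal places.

Both samples are large (n₁ = 58 ≥ 30, n₂ = 42 ≥ 30), so a z-interval for the difference of means applies.

Point estimate: x̄₁ - x̄₂ = 93 - 91 = 2

Standard error: SE = √(s₁²/n₁ + s₂²/n₂)
= √(13²/58 + 14²/42)
= √(2.913793 + 4.666667)
= 2.753263

For 98% confidence, z* = 2.326 (from standard normal table)
Margin of error: E = z* × SE = 2.326 × 2.753263 = 6.4041

Z-interval: (x̄₁ - x̄₂) ± E = 2 ± 6.4041 = (-4.4041, 8.4041)

Rounded to 2 decimal places:

(-4.40, 8.40)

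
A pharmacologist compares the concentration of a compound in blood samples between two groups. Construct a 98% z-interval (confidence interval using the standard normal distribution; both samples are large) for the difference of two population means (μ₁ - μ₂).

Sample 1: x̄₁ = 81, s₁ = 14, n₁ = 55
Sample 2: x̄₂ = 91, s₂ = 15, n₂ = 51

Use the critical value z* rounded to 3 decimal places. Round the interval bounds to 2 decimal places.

Both samples are large (n₁ = 55 ≥ 30, n₂ = 51 ≥ 30), so a z-interval for the difference of means applies.

Point estimate: x̄₁ - x̄₂ = 81 - 91 = -10

Standard error: SE = √(s₁²/n₁ + s₂²/n₂)
= √(14²/55 + 15²/51)
= √(3.563636 + 4.411765)
= 2.824075

For 98% confidence, z* = 2.326 (from standard normal table)
Margin of error: E = z* × SE = 2.326 × 2.824075 = 6.5688

Z-interval: (x̄₁ - x̄₂) ± E = -10 ± 6.5688 = (-16.5688, -3.4312)

Rounded to 2 decimal places:

(-16.57, -3.43)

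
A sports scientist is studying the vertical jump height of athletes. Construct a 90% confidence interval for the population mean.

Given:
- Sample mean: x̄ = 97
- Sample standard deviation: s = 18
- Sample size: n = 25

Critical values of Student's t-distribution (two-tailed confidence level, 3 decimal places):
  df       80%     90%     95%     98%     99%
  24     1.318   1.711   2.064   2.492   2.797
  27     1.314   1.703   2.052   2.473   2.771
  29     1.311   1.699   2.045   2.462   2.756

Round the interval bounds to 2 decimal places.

The population standard deviation σ is unknown (only the sample standard deviation s is given), so use a t-interval with df = n - 1 = 25 - 1 = 24.

For 90% confidence with df = 24, t* = 1.711 (from t-table)

Standard error: SE = s/√n = 18/√25 = 3.600000

Margin of error: E = t* × SE = 1.711 × 3.600000 = 6.1596

T-interval: x̄ ± E = 97 ± 6.1596 = (90.8404, 103.1596)

Rounded to 2 decimal places:

(90.84, 103.16)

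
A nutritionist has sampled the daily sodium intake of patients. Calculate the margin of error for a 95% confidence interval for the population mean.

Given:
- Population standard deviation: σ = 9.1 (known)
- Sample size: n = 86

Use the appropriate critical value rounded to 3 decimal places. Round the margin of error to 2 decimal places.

The population standard deviation σ is known, so use the z-interval margin of error formula.

For 95% confidence, z* = 1.96 (from standard normal table)

Margin of error formula for z-interval: E = z* × σ/√n

E = 1.96 × 9.1/√86
  = 1.96 × 0.981278
  = 1.9233

Rounded to 2 decimal places:

1.92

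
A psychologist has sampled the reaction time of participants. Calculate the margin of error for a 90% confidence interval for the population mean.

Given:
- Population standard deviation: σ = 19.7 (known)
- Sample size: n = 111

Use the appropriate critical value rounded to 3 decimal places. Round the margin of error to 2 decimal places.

The population standard deviation σ is known, so use the z-interval margin of error formula.

For 90% confidence, z* = 1.645 (from standard normal table)

Margin of error formula for z-interval: E = z* × σ/√n

E = 1.645 × 19.7/√111
  = 1.645 × 1.869841
  = 3.0759

Rounded to 2 decimal places:

3.08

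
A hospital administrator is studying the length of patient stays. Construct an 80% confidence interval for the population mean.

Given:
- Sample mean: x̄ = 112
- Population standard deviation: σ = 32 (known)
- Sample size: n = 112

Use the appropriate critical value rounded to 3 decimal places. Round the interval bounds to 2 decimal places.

The population standard deviation σ is known, so use a z-interval (standard normal critical value).

For 80% confidence, z* = 1.282 (from standard normal table)

Standard error: SE = σ/√n = 32/√112 = 3.023716

Margin of error: E = z* × SE = 1.282 × 3.023716 = 3.8764

Z-interval: x̄ ± E = 112 ± 3.8764 = (108.1236, 115.8764)

Rounded to 2 decimal places:

(108.12, 115.88)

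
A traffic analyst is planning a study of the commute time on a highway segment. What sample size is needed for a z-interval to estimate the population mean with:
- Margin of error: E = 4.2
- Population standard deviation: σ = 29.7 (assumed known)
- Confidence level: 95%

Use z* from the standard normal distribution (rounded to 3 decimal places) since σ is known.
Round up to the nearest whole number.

Using z* since population σ is known (z-interval formula).

For 95% confidence, z* = 1.96 (from standard normal table)

Sample size formula for z-interval: n = (z*σ/E)²

n = (1.96 × 29.7 / 4.2)²
  = (13.860000)²
  = 192.0996

Round up to the nearest whole number: n = 193

193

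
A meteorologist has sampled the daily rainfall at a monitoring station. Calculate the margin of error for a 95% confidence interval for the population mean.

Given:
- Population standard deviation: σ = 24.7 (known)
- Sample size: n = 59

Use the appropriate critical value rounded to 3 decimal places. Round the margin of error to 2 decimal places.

The population standard deviation σ is known, so use the z-interval margin of error formula.

For 95% confidence, z* = 1.96 (from standard normal table)

Margin of error formula for z-interval: E = z* × σ/√n

E = 1.96 × 24.7/√59
  = 1.96 × 3.215666
  = 6.3027

Rounded to 2 decimal places:

6.30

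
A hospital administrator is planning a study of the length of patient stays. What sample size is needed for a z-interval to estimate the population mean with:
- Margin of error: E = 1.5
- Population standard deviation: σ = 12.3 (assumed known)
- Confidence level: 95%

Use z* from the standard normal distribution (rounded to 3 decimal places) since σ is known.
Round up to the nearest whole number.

Using z* since population σ is known (z-interval formula).

For 95% confidence, z* = 1.96 (from standard normal table)

Sample size formula for z-interval: n = (z*σ/E)²

n = (1.96 × 12.3 / 1.5)²
  = (16.072000)²
  = 258.3092

Round up to the nearest whole number: n = 259

259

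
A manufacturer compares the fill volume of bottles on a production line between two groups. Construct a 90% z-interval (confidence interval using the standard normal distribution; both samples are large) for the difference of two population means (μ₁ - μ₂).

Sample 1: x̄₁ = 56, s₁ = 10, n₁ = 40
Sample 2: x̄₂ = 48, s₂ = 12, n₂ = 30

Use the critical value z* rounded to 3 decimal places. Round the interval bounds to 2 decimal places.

Both samples are large (n₁ = 40 ≥ 30, n₂ = 30 ≥ 30), so a z-interval for the difference of means applies.

Point estimate: x̄₁ - x̄₂ = 56 - 48 = 8

Standard error: SE = √(s₁²/n₁ + s₂²/n₂)
= √(10²/40 + 12²/30)
= √(2.500000 + 4.800000)
= 2.701851

For 90% confidence, z* = 1.645 (from standard normal table)
Margin of error: E = z* × SE = 1.645 × 2.701851 = 4.4445

Z-interval: (x̄₁ - x̄₂) ± E = 8 ± 4.4445 = (3.5555, 12.4445)

Rounded to 2 decimal places:

(3.56, 12.44)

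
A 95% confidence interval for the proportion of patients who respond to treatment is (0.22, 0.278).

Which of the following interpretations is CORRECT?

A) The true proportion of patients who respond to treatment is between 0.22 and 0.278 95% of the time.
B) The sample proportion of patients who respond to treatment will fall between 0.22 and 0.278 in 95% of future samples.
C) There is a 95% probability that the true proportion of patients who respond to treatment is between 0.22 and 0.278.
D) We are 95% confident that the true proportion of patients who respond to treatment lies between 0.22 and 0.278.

A confidence interval represents our confidence in the procedure, not a probability statement about the parameter.

Key concept: If we repeated this sampling process many times and computed a 95% CI each time, about 95% of those intervals would contain the true population parameter.

For this specific interval (0.22, 0.278):
- Midpoint (point estimate): 0.249
- Margin of error: 0.029

The correct interpretation is the one stating confidence that the true parameter lies in the interval — option D.

D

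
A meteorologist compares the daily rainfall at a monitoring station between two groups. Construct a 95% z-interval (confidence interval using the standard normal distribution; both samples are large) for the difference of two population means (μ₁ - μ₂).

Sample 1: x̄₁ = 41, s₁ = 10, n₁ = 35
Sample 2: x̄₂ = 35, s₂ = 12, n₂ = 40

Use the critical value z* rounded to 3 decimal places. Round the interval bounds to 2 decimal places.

Both samples are large (n₁ = 35 ≥ 30, n₂ = 40 ≥ 30), so a z-interval for the difference of means applies.

Point estimate: x̄₁ - x̄₂ = 41 - 35 = 6

Standard error: SE = √(s₁²/n₁ + s₂²/n₂)
= √(10²/35 + 12²/40)
= √(2.857143 + 3.600000)
= 2.541091

For 95% confidence, z* = 1.96 (from standard normal table)
Margin of error: E = z* × SE = 1.96 × 2.541091 = 4.9805

Z-interval: (x̄₁ - x̄₂) ± E = 6 ± 4.9805 = (1.0195, 10.9805)

Rounded to 2 decimal places:

(1.02, 10.98)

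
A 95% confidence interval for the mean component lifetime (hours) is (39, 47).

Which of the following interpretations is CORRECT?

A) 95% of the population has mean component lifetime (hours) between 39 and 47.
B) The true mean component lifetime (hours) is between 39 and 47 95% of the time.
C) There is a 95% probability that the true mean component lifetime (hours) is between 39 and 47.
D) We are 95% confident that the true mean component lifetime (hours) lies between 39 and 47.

A confidence interval represents our confidence in the procedure, not a probability statement about the parameter.

Key concept: If we repeated this sampling process many times and computed a 95% CI each time, about 95% of those intervals would contain the true population parameter.

For this specific interval (39, 47):
- Midpoint (point estimate): 43
- Margin of error: 4

The correct interpretation is the one stating confidence that the true parameter lies in the interval — option D.

D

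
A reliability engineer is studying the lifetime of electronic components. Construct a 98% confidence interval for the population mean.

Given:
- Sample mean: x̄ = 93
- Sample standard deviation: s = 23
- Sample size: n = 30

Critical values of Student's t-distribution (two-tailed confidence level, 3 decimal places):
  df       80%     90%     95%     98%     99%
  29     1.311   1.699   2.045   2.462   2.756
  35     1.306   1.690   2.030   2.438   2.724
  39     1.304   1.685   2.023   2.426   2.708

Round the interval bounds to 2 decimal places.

The population standard deviation σ is unknown (only the sample standard deviation s is given), so use a t-interval with df = n - 1 = 30 - 1 = 29.

For 98% confidence with df = 29, t* = 2.462 (from t-table)

Standard error: SE = s/√n = 23/√30 = 4.199206

Margin of error: E = t* × SE = 2.462 × 4.199206 = 10.3384

T-interval: x̄ ± E = 93 ± 10.3384 = (82.6616, 103.3384)

Rounded to 2 decimal places:

(82.66, 103.34)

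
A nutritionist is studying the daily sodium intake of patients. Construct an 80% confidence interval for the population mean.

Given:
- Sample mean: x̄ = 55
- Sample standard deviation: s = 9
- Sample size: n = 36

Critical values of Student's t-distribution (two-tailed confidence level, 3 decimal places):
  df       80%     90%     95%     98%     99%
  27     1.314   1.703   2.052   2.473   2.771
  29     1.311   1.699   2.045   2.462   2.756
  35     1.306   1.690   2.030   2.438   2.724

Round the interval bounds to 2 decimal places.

The population standard deviation σ is unknown (only the sample standard deviation s is given), so use a t-interval with df = n - 1 = 36 - 1 = 35.

For 80% confidence with df = 35, t* = 1.306 (from t-table)

Standard error: SE = s/√n = 9/√36 = 1.500000

Margin of error: E = t* × SE = 1.306 × 1.500000 = 1.9590

T-interval: x̄ ± E = 55 ± 1.9590 = (53.0410, 56.9590)

Rounded to 2 decimal places:

(53.04, 56.96)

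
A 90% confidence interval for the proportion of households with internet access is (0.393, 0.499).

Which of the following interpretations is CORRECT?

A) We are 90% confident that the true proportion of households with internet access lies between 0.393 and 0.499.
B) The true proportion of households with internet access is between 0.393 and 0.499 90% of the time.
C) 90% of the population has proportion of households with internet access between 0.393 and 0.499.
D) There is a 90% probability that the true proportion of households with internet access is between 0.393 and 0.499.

A confidence interval represents our confidence in the procedure, not a probability statement about the parameter.

Key concept: If we repeated this sampling process many times and computed a 90% CI each time, about 90% of those intervals would contain the true population parameter.

For this specific interval (0.393, 0.499):
- Midpoint (point estimate): 0.446
- Margin of error: 0.053

The correct interpretation is the one stating confidence that the true parameter lies in the interval — option A.

A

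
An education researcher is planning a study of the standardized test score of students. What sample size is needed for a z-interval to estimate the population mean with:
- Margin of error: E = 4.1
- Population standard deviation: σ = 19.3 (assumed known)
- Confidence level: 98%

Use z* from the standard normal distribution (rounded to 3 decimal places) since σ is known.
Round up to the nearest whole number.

Using z* since population σ is known (z-interval formula).

For 98% confidence, z* = 2.326 (from standard normal table)

Sample size formula for z-interval: n = (z*σ/E)²

n = (2.326 × 19.3 / 4.1)²
  = (10.949220)²
  = 119.8854

Round up to the nearest whole number: n = 120

120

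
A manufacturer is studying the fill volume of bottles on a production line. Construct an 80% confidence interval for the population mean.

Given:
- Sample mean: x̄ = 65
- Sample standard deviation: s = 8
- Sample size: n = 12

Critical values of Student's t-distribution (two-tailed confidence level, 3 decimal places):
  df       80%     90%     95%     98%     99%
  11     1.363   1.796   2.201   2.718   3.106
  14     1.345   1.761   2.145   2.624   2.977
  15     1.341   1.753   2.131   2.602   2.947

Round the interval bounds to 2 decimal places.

The population standard deviation σ is unknown (only the sample standard deviation s is given), so use a t-interval with df = n - 1 = 12 - 1 = 11.

For 80% confidence with df = 11, t* = 1.363 (from t-table)

Standard error: SE = s/√n = 8/√12 = 2.309401

Margin of error: E = t* × SE = 1.363 × 2.309401 = 3.1477

T-interval: x̄ ± E = 65 ± 3.1477 = (61.8523, 68.1477)

Rounded to 2 decimal places:

(61.85, 68.15)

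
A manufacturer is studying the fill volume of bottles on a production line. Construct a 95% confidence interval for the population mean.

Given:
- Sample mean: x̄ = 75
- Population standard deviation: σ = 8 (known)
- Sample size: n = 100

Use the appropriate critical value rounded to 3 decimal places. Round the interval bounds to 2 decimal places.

The population standard deviation σ is known, so use a z-interval (standard normal critical value).

For 95% confidence, z* = 1.96 (from standard normal table)

Standard error: SE = σ/√n = 8/√100 = 0.800000

Margin of error: E = z* × SE = 1.96 × 0.800000 = 1.5680

Z-interval: x̄ ± E = 75 ± 1.5680 = (73.4320, 76.5680)

Rounded to 2 decimal places:

(73.43, 76.57)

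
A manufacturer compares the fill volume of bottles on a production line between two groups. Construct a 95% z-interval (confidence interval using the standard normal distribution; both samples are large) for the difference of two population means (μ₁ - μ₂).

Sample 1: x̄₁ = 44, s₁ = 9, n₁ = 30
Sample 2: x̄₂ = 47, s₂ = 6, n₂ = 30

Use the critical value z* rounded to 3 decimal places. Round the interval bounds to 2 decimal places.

Both samples are large (n₁ = 30 ≥ 30, n₂ = 30 ≥ 30), so a z-interval for the difference of means applies.

Point estimate: x̄₁ - x̄₂ = 44 - 47 = -3

Standard error: SE = √(s₁²/n₁ + s₂²/n₂)
= √(9²/30 + 6²/30)
= √(2.700000 + 1.200000)
= 1.974842

For 95% confidence, z* = 1.96 (from standard normal table)
Margin of error: E = z* × SE = 1.96 × 1.974842 = 3.8707

Z-interval: (x̄₁ - x̄₂) ± E = -3 ± 3.8707 = (-6.8707, 0.8707)

Rounded to 2 decimal places:

(-6.87, 0.87)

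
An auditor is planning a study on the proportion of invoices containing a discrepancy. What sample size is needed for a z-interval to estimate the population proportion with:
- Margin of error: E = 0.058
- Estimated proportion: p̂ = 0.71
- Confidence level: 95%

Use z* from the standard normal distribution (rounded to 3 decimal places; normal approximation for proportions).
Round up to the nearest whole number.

Using z* for proportion z-interval (normal approximation).

For 95% confidence, z* = 1.96 (from standard normal table)

Sample size formula for proportion z-interval: n = z*²p̂(1-p̂)/E²

n = 1.96² × 0.71 × 0.29 / 0.058²
  = 3.8416 × 0.2059 / 0.003364
  = 235.1324

Round up to the nearest whole number: n = 236

236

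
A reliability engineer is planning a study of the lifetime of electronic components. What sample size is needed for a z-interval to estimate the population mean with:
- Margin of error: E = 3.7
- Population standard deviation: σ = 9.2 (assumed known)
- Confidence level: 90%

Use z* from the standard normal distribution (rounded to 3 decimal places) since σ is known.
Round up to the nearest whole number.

Using z* since population σ is known (z-interval formula).

For 90% confidence, z* = 1.645 (from standard normal table)

Sample size formula for z-interval: n = (z*σ/E)²

n = (1.645 × 9.2 / 3.7)²
  = (4.090270)²
  = 16.7303

Round up to the nearest whole number: n = 17

17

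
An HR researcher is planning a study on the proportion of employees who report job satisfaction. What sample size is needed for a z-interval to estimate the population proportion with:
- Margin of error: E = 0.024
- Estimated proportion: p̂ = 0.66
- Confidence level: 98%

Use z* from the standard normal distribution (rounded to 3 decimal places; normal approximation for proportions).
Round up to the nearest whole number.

Using z* for proportion z-interval (normal approximation).

For 98% confidence, z* = 2.326 (from standard normal table)

Sample size formula for proportion z-interval: n = z*²p̂(1-p̂)/E²

n = 2.326² × 0.66 × 0.34 / 0.024²
  = 5.410276 × 0.2244 / 0.000576
  = 2107.7534

Round up to the nearest whole number: n = 2108

2108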